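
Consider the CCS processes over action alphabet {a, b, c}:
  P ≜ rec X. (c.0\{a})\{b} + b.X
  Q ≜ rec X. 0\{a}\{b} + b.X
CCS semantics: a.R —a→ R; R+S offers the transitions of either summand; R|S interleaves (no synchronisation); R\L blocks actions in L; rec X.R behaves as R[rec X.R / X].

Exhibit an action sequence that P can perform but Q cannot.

c

P's transition system — 2 states:
  m0 = rec X. (c.0\{a})\{b} + b.X :: —b→ m0, —c→ m1
  m1 = 0\{a}\{b} :: ·
Q's transition system — 1 states:
  n0 = rec X. 0\{a}\{b} + b.X :: —b→ n0
Run σ = ⟨c⟩ on P: start {m0}
  [1] c ⇒ {m1}
  — P admits the full trace.
Run σ = ⟨c⟩ on Q: start {n0}
  [1] c ⇒ no successor for Q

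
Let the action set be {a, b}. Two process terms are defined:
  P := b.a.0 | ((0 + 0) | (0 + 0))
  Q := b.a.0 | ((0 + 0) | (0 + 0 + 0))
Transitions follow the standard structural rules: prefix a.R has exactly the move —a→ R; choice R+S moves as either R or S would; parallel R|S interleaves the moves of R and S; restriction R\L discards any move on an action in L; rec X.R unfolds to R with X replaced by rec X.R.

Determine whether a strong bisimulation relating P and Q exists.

LTS(P): 3 reachable states
  m0 = b.a.0 | ((0 + 0) | (0 + 0)) | —b→ m1
  m1 = a.0 | ((0 + 0) | (0 + 0)) | —a→ m2
  m2 = 0 | ((0 + 0) | (0 + 0)) | deadlocked
LTS(Q): 3 reachable states
  n0 = b.a.0 | ((0 + 0) | (0 + 0 + 0)) | —b→ n1
  n1 = a.0 | ((0 + 0) | (0 + 0 + 0)) | —a→ n2
  n2 = 0 | ((0 + 0) | (0 + 0 + 0)) | deadlocked
Bisimilarity quotient blocks:
  B0 = {m0, n0}
  B1 = {m1, n1}
  B2 = {m2, n2}
m0 ∈ B0, n0 ∈ B0 → same block

YES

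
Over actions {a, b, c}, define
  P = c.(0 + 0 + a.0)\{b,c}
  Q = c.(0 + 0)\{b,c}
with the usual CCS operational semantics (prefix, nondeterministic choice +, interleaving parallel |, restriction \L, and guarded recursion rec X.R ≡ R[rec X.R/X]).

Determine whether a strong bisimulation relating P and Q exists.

P's transition system — 3 states:
  p0 = c.(0 + 0 + a.0)\{b,c} has moves ··c··> p1
  p1 = (0 + 0 + a.0)\{b,c} has moves ··a··> p2
  p2 = 0\{b,c} has moves deadlocked
Q's transition system — 2 states:
  q0 = c.(0 + 0)\{b,c} has moves ··c··> q1
  q1 = (0 + 0)\{b,c} has moves deadlocked
Coarsest stable partition (strong bisimilarity classes):
  B0 = {p0}
  B1 = {p1}
  B2 = {p2, q1}
  B3 = {q0}
p0 ∈ B0, q0 ∈ B3 → different blocks

P ≁ Q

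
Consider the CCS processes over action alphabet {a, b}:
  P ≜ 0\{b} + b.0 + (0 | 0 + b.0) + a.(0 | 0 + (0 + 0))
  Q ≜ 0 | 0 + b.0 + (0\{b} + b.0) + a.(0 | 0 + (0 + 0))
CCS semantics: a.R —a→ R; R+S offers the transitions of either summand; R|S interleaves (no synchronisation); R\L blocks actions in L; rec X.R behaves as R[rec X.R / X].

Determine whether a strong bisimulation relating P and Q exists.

bisimilar

LTS(P): 3 reachable states
  p0 = 0\{b} + b.0 + (0 | 0 + b.0) + a.(0 | 0 + (0 + 0)) → ··a··> p1, ··b··> p2
  p1 = 0 | 0 + (0 + 0) → ∅
  p2 = 0 → ∅
LTS(Q): 3 reachable states
  q0 = 0 | 0 + b.0 + (0\{b} + b.0) + a.(0 | 0 + (0 + 0)) → ··a··> q1, ··b··> q2
  q1 = 0 | 0 + (0 + 0) → ∅
  q2 = 0 → ∅
Bisimilarity quotient blocks:
  B0 = {p0, q0}
  B1 = {p1, p2, q1, q2}
p0 ∈ B0, q0 ∈ B0 → same block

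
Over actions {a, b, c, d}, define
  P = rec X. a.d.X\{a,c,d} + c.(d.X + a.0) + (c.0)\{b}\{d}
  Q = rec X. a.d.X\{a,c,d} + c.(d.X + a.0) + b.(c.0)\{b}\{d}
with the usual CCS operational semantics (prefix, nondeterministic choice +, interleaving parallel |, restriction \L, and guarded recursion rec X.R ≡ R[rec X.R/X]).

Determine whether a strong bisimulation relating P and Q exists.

P ≁ Q

LTS(P): 6 reachable states
  s0 = rec X. a.d.X\{a,c,d} + c.(d.X + a.0) + (c.0)\{b}\{d} | --a--▸ s1, --c--▸ s2, --c--▸ s3
  s1 = d.(rec X. a.d.X\{a,c,d} + c.(d.X + a.0) + (c.0)\{b}\{d})\{a,c,d} | --d--▸ s4
  s2 = 0\{b}\{d} | ·
  s3 = d.(rec X. a.d.X\{a,c,d} + c.(d.X + a.0) + (c.0)\{b}\{d}) + a.0 | --a--▸ s5, --d--▸ s0
  s4 = (rec X. a.d.X\{a,c,d} + c.(d.X + a.0) + (c.0)\{b}\{d})\{a,c,d} | ·
  s5 = 0 | ·
LTS(Q): 8 reachable states
  t0 = rec X. a.d.X\{a,c,d} + c.(d.X + a.0) + b.(c.0)\{b}\{d} | --a--▸ t1, --b--▸ t2, --c--▸ t3
  t1 = d.(rec X. a.d.X\{a,c,d} + c.(d.X + a.0) + b.(c.0)\{b}\{d})\{a,c,d} | --d--▸ t4
  t2 = (c.0)\{b}\{d} | --c--▸ t5
  t3 = d.(rec X. a.d.X\{a,c,d} + c.(d.X + a.0) + b.(c.0)\{b}\{d}) + a.0 | --a--▸ t6, --d--▸ t0
  t4 = (rec X. a.d.X\{a,c,d} + c.(d.X + a.0) + b.(c.0)\{b}\{d})\{a,c,d} | --b--▸ t7
  t5 = 0\{b}\{d} | ·
  t6 = 0 | ·
  t7 = (c.0)\{b}\{d}\{a,c,d} | ·
Coarsest stable partition (strong bisimilarity classes):
  B0 = {s0}
  B1 = {s2, s4, s5, t5, t6, t7}
  B2 = {s1}
  B3 = {s3}
  B4 = {t0}
  B5 = {t3}
  B6 = {t1}
  B7 = {t4}
  B8 = {t2}
s0 ∈ B0, t0 ∈ B4 → different blocks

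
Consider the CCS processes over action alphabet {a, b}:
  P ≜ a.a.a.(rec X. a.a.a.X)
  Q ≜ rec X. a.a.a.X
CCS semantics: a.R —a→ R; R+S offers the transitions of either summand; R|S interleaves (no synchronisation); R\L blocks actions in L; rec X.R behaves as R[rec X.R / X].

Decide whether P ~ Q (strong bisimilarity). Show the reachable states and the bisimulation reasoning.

YES

P's transition system — 4 states:
  u0 = a.a.a.(rec X. a.a.a.X) → -a-> u1
  u1 = a.a.(rec X. a.a.a.X) → -a-> u2
  u2 = a.(rec X. a.a.a.X) → -a-> u3
  u3 = rec X. a.a.a.X → -a-> u1
Q's transition system — 3 states:
  v0 = rec X. a.a.a.X → -a-> v1
  v1 = a.a.(rec X. a.a.a.X) → -a-> v2
  v2 = a.(rec X. a.a.a.X) → -a-> v0
Coarsest stable partition (strong bisimilarity classes):
  B0 = {u0, u1, u2, u3, v0, v1, v2}
u0 ∈ B0, v0 ∈ B0 → same block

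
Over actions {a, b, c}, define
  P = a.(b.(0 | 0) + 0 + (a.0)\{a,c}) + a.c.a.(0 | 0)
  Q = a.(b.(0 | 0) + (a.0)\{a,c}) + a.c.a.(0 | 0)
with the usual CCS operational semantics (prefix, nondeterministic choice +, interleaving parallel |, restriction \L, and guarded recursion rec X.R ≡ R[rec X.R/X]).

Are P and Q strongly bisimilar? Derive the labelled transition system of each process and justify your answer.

Reachable graph of P (5 states):
  p0 = a.(b.(0 | 0) + 0 + (a.0)\{a,c}) + a.c.a.(0 | 0) has moves --a--▸ p1, --a--▸ p2
  p1 = b.(0 | 0) + 0 + (a.0)\{a,c} has moves --b--▸ p3
  p2 = c.a.(0 | 0) has moves --c--▸ p4
  p3 = 0 | 0 has moves ∅
  p4 = a.(0 | 0) has moves --a--▸ p3
Reachable graph of Q (5 states):
  q0 = a.(b.(0 | 0) + (a.0)\{a,c}) + a.c.a.(0 | 0) has moves --a--▸ q1, --a--▸ q2
  q1 = b.(0 | 0) + (a.0)\{a,c} has moves --b--▸ q3
  q2 = c.a.(0 | 0) has moves --c--▸ q4
  q3 = 0 | 0 has moves ∅
  q4 = a.(0 | 0) has moves --a--▸ q3
Partition-refinement fixed point:
  B0 = {p0, q0}
  B1 = {p1, q1}
  B2 = {p3, q3}
  B3 = {p2, q2}
  B4 = {p4, q4}
p0 ∈ B0, q0 ∈ B0 → same block

P ~ Q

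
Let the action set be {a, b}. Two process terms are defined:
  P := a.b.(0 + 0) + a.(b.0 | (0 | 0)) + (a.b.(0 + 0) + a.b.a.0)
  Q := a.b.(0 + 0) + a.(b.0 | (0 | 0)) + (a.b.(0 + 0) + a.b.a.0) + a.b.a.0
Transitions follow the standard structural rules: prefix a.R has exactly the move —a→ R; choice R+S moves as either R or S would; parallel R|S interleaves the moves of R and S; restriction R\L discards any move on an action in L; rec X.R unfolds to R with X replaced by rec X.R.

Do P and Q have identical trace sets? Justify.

Reachable graph of P (8 states):
  p0 = a.b.(0 + 0) + a.(b.0 | (0 | 0)) + (a.b.(0 + 0) + a.b.a.0) → —a→ p1, —a→ p2, —a→ p3
  p1 = b.(0 + 0) → —b→ p4
  p2 = b.0 | (0 | 0) → —b→ p5
  p3 = b.a.0 → —b→ p6
  p4 = 0 + 0 → ∅
  p5 = 0 | (0 | 0) → ∅
  p6 = a.0 → —a→ p7
  p7 = 0 → ∅
Reachable graph of Q (8 states):
  q0 = a.b.(0 + 0) + a.(b.0 | (0 | 0)) + (a.b.(0 + 0) + a.b.a.0) + a.b.a.0 → —a→ q1, —a→ q2, —a→ q3
  q1 = b.(0 + 0) → —b→ q4
  q2 = b.0 | (0 | 0) → —b→ q5
  q3 = b.a.0 → —b→ q6
  q4 = 0 + 0 → ∅
  q5 = 0 | (0 | 0) → ∅
  q6 = a.0 → —a→ q7
  q7 = 0 → ∅
Partition-refinement fixed point:
  B0 = {p0, q0}
  B1 = {p1, p2, q1, q2}
  B2 = {p4, p5, p7, q4, q5, q7}
  B3 = {p3, q3}
  B4 = {p6, q6}
p0 ∈ B0, q0 ∈ B0 → same block
Bisimilar ⇒ trace-equivalent.

trace-equivalent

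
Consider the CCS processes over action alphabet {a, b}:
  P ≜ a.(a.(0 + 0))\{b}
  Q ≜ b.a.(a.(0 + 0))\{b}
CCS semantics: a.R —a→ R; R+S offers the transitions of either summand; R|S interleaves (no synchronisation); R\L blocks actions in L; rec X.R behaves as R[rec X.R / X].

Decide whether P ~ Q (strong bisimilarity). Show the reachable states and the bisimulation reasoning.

P ≁ Q

LTS(P): 3 reachable states
  m0 = a.(a.(0 + 0))\{b} → --a--▸ m1
  m1 = (a.(0 + 0))\{b} → --a--▸ m2
  m2 = (0 + 0)\{b} → ·
LTS(Q): 4 reachable states
  n0 = b.a.(a.(0 + 0))\{b} → --b--▸ n1
  n1 = a.(a.(0 + 0))\{b} → --a--▸ n2
  n2 = (a.(0 + 0))\{b} → --a--▸ n3
  n3 = (0 + 0)\{b} → ·
Bisimilarity quotient blocks:
  B0 = {m0, n1}
  B1 = {m1, n2}
  B2 = {m2, n3}
  B3 = {n0}
m0 ∈ B0, n0 ∈ B3 → different blocks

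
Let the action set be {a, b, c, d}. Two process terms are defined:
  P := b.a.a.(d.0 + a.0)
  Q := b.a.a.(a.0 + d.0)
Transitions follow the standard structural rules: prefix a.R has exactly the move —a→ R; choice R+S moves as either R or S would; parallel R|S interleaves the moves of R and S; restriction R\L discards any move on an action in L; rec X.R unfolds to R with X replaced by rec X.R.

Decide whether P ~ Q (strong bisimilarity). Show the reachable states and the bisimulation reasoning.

LTS(P): 5 reachable states
  s0 = b.a.a.(d.0 + a.0) has moves =b=> s1
  s1 = a.a.(d.0 + a.0) has moves =a=> s2
  s2 = a.(d.0 + a.0) has moves =a=> s3
  s3 = d.0 + a.0 has moves =a=> s4, =d=> s4
  s4 = 0 has moves ∅
LTS(Q): 5 reachable states
  t0 = b.a.a.(a.0 + d.0) has moves =b=> t1
  t1 = a.a.(a.0 + d.0) has moves =a=> t2
  t2 = a.(a.0 + d.0) has moves =a=> t3
  t3 = a.0 + d.0 has moves =a=> t4, =d=> t4
  t4 = 0 has moves ∅
Bisimilarity quotient blocks:
  B0 = {s0, t0}
  B1 = {s1, t1}
  B2 = {s2, t2}
  B3 = {s3, t3}
  B4 = {s4, t4}
s0 ∈ B0, t0 ∈ B0 → same block

YES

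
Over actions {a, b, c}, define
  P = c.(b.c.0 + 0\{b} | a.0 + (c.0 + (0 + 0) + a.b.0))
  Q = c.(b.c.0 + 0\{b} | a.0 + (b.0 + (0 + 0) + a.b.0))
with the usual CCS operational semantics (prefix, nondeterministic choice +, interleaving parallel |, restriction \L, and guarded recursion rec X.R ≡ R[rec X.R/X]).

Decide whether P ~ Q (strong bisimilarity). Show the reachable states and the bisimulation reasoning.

not bisimilar

P's transition system — 6 states:
  p0 = c.(b.c.0 + 0\{b} | a.0 + (c.0 + (0 + 0) + a.b.0)) ⊢ ··c··> p1
  p1 = b.c.0 + 0\{b} | a.0 + (c.0 + (0 + 0) + a.b.0) ⊢ ··a··> p2, ··a··> p3, ··b··> p4, ··c··> p5
  p2 = 0\{b} | 0 ⊢ deadlocked
  p3 = b.0 ⊢ ··b··> p5
  p4 = c.0 ⊢ ··c··> p5
  p5 = 0 ⊢ deadlocked
Q's transition system — 6 states:
  q0 = c.(b.c.0 + 0\{b} | a.0 + (b.0 + (0 + 0) + a.b.0)) ⊢ ··c··> q1
  q1 = b.c.0 + 0\{b} | a.0 + (b.0 + (0 + 0) + a.b.0) ⊢ ··a··> q2, ··a··> q3, ··b··> q4, ··b··> q5
  q2 = 0\{b} | 0 ⊢ deadlocked
  q3 = b.0 ⊢ ··b··> q4
  q4 = 0 ⊢ deadlocked
  q5 = c.0 ⊢ ··c··> q4
Bisimilarity quotient blocks:
  B0 = {p0}
  B1 = {p1}
  B2 = {p3, q3}
  B3 = {p2, p5, q2, q4}
  B4 = {p4, q5}
  B5 = {q0}
  B6 = {q1}
p0 ∈ B0, q0 ∈ B5 → different blocks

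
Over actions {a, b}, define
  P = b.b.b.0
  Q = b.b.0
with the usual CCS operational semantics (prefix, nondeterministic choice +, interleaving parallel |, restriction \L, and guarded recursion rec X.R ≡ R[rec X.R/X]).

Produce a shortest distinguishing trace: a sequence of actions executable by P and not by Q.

LTS(P): 4 reachable states
  p0 = b.b.b.0 | --b--▸ p1
  p1 = b.b.0 | --b--▸ p2
  p2 = b.0 | --b--▸ p3
  p3 = 0 | stopped
LTS(Q): 3 reachable states
  q0 = b.b.0 | --b--▸ q1
  q1 = b.0 | --b--▸ q2
  q2 = 0 | stopped
Executing bbb from P (initial set {p0}):
  after b @ step 1: {p1}
  after b @ step 2: {p2}
  after b @ step 3: {p3}
  — P admits the full trace.
Executing bbb from Q (initial set {q0}):
  after b @ step 1: {q1}
  after b @ step 2: {q2}
  after b @ step 3: ∅  — Q cannot continue

bbb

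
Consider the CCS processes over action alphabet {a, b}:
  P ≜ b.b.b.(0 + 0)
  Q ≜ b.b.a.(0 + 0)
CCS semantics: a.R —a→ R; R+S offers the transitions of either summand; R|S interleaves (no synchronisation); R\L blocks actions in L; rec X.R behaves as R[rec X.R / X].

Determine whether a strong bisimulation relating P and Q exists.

P's transition system — 4 states:
  u0 = b.b.b.(0 + 0) → ··b··> u1
  u1 = b.b.(0 + 0) → ··b··> u2
  u2 = b.(0 + 0) → ··b··> u3
  u3 = 0 + 0 → ∅
Q's transition system — 4 states:
  v0 = b.b.a.(0 + 0) → ··b··> v1
  v1 = b.a.(0 + 0) → ··b··> v2
  v2 = a.(0 + 0) → ··a··> v3
  v3 = 0 + 0 → ∅
Coarsest stable partition (strong bisimilarity classes):
  B0 = {u0}
  B1 = {u1}
  B2 = {u2}
  B3 = {u3, v3}
  B4 = {v0}
  B5 = {v1}
  B6 = {v2}
u0 ∈ B0, v0 ∈ B4 → different blocks

NO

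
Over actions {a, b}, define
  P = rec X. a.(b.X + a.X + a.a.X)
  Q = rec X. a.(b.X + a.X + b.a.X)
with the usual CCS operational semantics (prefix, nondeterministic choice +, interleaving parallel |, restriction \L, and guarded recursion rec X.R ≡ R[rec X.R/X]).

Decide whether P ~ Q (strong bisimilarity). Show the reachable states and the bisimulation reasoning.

not bisimilar

P's transition system — 3 states:
  u0 = rec X. a.(b.X + a.X + a.a.X) → --a--▸ u1
  u1 = b.(rec X. a.(b.X + a.X + a.a.X)) + a.(rec X. a.(b.X + a.X + a.a.X)) + a.a.(rec X. a.(b.X + a.X + a.a.X)) → --a--▸ u0, --a--▸ u2, --b--▸ u0
  u2 = a.(rec X. a.(b.X + a.X + a.a.X)) → --a--▸ u0
Q's transition system — 3 states:
  v0 = rec X. a.(b.X + a.X + b.a.X) → --a--▸ v1
  v1 = b.(rec X. a.(b.X + a.X + b.a.X)) + a.(rec X. a.(b.X + a.X + b.a.X)) + b.a.(rec X. a.(b.X + a.X + b.a.X)) → --a--▸ v0, --b--▸ v0, --b--▸ v2
  v2 = a.(rec X. a.(b.X + a.X + b.a.X)) → --a--▸ v0
Partition-refinement fixed point:
  B0 = {u0}
  B1 = {u1}
  B2 = {u2}
  B3 = {v0}
  B4 = {v1}
  B5 = {v2}
u0 ∈ B0, v0 ∈ B3 → different blocks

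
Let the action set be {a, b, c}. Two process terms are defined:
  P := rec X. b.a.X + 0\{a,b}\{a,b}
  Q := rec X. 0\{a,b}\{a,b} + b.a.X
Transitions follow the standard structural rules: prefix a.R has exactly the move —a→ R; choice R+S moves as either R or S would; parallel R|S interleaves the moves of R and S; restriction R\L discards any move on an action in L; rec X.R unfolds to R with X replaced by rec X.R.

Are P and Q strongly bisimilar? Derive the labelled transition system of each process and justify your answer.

LTS(P): 2 reachable states
  u0 = rec X. b.a.X + 0\{a,b}\{a,b} | =b=> u1
  u1 = a.(rec X. b.a.X + 0\{a,b}\{a,b}) | =a=> u0
LTS(Q): 2 reachable states
  v0 = rec X. 0\{a,b}\{a,b} + b.a.X | =b=> v1
  v1 = a.(rec X. 0\{a,b}\{a,b} + b.a.X) | =a=> v0
Coarsest stable partition (strong bisimilarity classes):
  B0 = {u0, v0}
  B1 = {u1, v1}
u0 ∈ B0, v0 ∈ B0 → same block

bisimilar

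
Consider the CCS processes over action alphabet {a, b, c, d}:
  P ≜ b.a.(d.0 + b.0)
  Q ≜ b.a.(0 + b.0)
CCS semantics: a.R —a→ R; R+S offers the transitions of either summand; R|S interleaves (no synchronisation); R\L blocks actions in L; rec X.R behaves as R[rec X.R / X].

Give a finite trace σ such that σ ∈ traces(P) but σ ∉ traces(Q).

bad

P's transition system — 4 states:
  p0 = b.a.(d.0 + b.0) ⊢ ··b··> p1
  p1 = a.(d.0 + b.0) ⊢ ··a··> p2
  p2 = d.0 + b.0 ⊢ ··b··> p3, ··d··> p3
  p3 = 0 ⊢ (no moves)
Q's transition system — 4 states:
  q0 = b.a.(0 + b.0) ⊢ ··b··> q1
  q1 = a.(0 + b.0) ⊢ ··a··> q2
  q2 = 0 + b.0 ⊢ ··b··> q3
  q3 = 0 ⊢ (no moves)
Executing bad from P (initial set {p0}):
  after b @ step 1: {p1}
  after a @ step 2: {p2}
  after d @ step 3: {p3}
  ✓ P
Executing bad from Q (initial set {q0}):
  after b @ step 1: {q1}
  after a @ step 2: {q2}
  after d @ step 3: ∅  — Q cannot continue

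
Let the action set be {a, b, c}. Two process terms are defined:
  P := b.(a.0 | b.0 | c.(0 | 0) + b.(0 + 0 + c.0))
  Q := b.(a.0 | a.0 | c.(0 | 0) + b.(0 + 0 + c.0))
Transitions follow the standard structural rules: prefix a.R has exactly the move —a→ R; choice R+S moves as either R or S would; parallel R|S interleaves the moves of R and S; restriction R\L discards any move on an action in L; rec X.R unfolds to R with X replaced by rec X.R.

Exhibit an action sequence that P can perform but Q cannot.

LTS(P): 11 reachable states
  u0 = b.(a.0 | b.0 | c.(0 | 0) + b.(0 + 0 + c.0)) ⊢ —b→ u1
  u1 = a.0 | b.0 | c.(0 | 0) + b.(0 + 0 + c.0) ⊢ —a→ u2, —b→ u3, —b→ u4, —c→ u5
  u2 = 0 | b.0 | c.(0 | 0) ⊢ —b→ u6, —c→ u7
  u3 = 0 + 0 + c.0 ⊢ —c→ u8
  u4 = a.0 | 0 | c.(0 | 0) ⊢ —a→ u6, —c→ u9
  u5 = a.0 | b.0 | (0 | 0) ⊢ —a→ u7, —b→ u9
  u6 = 0 | 0 | c.(0 | 0) ⊢ —c→ u10
  u7 = 0 | b.0 | (0 | 0) ⊢ —b→ u10
  u8 = 0 ⊢ stopped
  u9 = a.0 | 0 | (0 | 0) ⊢ —a→ u10
  u10 = 0 | 0 | (0 | 0) ⊢ stopped
LTS(Q): 11 reachable states
  v0 = b.(a.0 | a.0 | c.(0 | 0) + b.(0 + 0 + c.0)) ⊢ —b→ v1
  v1 = a.0 | a.0 | c.(0 | 0) + b.(0 + 0 + c.0) ⊢ —a→ v2, —a→ v3, —b→ v4, —c→ v5
  v2 = 0 | a.0 | c.(0 | 0) ⊢ —a→ v6, —c→ v7
  v3 = a.0 | 0 | c.(0 | 0) ⊢ —a→ v6, —c→ v8
  v4 = 0 + 0 + c.0 ⊢ —c→ v9
  v5 = a.0 | a.0 | (0 | 0) ⊢ —a→ v7, —a→ v8
  v6 = 0 | 0 | c.(0 | 0) ⊢ —c→ v10
  v7 = 0 | a.0 | (0 | 0) ⊢ —a→ v10
  v8 = a.0 | 0 | (0 | 0) ⊢ —a→ v10
  v9 = 0 ⊢ stopped
  v10 = 0 | 0 | (0 | 0) ⊢ stopped
Trace ⟨bab⟩ through P, begin at {u0}:
  step 1 (b): {u1}
  step 2 (a): {u2}
  step 3 (b): {u6}
  P completes σ.
Trace ⟨bab⟩ through Q, begin at {v0}:
  step 1 (b): {v1}
  step 2 (a): {v2, v3}
  step 3 (b): ∅ (Q stuck)

bab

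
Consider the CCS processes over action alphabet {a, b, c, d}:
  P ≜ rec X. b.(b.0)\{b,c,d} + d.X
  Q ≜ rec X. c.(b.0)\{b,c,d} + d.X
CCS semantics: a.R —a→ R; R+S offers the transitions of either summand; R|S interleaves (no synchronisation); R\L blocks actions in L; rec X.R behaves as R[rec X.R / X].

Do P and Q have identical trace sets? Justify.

P's transition system — 2 states:
  s0 = rec X. b.(b.0)\{b,c,d} + d.X ⊢ -b-> s1, -d-> s0
  s1 = (b.0)\{b,c,d} ⊢ (no moves)
Q's transition system — 2 states:
  t0 = rec X. c.(b.0)\{b,c,d} + d.X ⊢ -c-> t1, -d-> t0
  t1 = (b.0)\{b,c,d} ⊢ (no moves)
Run σ = ⟨b⟩ on P: start {s0}
  step 1 (b): {s1}
  ✓ P
Run σ = ⟨b⟩ on Q: start {t0}
  step 1 (b): ∅ (Q stuck)

NO — witness ⟨b⟩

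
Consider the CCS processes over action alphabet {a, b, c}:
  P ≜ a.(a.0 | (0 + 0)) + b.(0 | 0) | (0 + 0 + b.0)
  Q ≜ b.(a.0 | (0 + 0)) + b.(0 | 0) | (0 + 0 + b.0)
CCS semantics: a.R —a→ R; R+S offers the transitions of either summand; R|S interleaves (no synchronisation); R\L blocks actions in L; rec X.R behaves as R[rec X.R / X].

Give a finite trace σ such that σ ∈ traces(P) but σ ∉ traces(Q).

a

LTS(P): 6 reachable states
  u0 = a.(a.0 | (0 + 0)) + b.(0 | 0) | (0 + 0 + b.0) | =a=> u1, =b=> u2, =b=> u3
  u1 = a.0 | (0 + 0) | =a=> u4
  u2 = 0 | 0 | (0 + 0 + b.0) | =b=> u5
  u3 = b.(0 | 0) | 0 | =b=> u5
  u4 = 0 | (0 + 0) | deadlocked
  u5 = 0 | 0 | 0 | deadlocked
LTS(Q): 6 reachable states
  v0 = b.(a.0 | (0 + 0)) + b.(0 | 0) | (0 + 0 + b.0) | =b=> v1, =b=> v2, =b=> v3
  v1 = 0 | 0 | (0 + 0 + b.0) | =b=> v4
  v2 = a.0 | (0 + 0) | =a=> v5
  v3 = b.(0 | 0) | 0 | =b=> v4
  v4 = 0 | 0 | 0 | deadlocked
  v5 = 0 | (0 + 0) | deadlocked
Trace ⟨a⟩ through P, begin at {u0}:
  [1] a ⇒ {u1}
  P completes σ.
Trace ⟨a⟩ through Q, begin at {v0}:
  [1] a ⇒ no successor for Q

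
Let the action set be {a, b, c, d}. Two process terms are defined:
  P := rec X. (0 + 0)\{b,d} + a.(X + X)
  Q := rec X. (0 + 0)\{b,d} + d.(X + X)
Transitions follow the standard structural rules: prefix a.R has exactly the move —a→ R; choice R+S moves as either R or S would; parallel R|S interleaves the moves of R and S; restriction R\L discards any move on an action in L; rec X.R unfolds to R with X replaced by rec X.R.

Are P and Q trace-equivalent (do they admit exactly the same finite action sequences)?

trace-distinct — witness ⟨a⟩

LTS(P): 2 reachable states
  u0 = rec X. (0 + 0)\{b,d} + a.(X + X) | —a→ u1
  u1 = (rec X. (0 + 0)\{b,d} + a.(X + X)) + (rec X. (0 + 0)\{b,d} + a.(X + X)) | —a→ u1
LTS(Q): 2 reachable states
  v0 = rec X. (0 + 0)\{b,d} + d.(X + X) | —d→ v1
  v1 = (rec X. (0 + 0)\{b,d} + d.(X + X)) + (rec X. (0 + 0)\{b,d} + d.(X + X)) | —d→ v1
Trace ⟨a⟩ through P, begin at {u0}:
  step 1 (a): {u1}
  P completes σ.
Trace ⟨a⟩ through Q, begin at {v0}:
  step 1 (a): no successor for Q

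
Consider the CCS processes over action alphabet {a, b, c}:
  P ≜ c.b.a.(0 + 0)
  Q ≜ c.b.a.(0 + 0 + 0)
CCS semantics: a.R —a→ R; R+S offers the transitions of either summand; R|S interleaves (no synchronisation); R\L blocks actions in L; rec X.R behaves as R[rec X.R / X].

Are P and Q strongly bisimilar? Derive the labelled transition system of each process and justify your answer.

YES

Reachable graph of P (4 states):
  u0 = c.b.a.(0 + 0) → --c--▸ u1
  u1 = b.a.(0 + 0) → --b--▸ u2
  u2 = a.(0 + 0) → --a--▸ u3
  u3 = 0 + 0 → ∅
Reachable graph of Q (4 states):
  v0 = c.b.a.(0 + 0 + 0) → --c--▸ v1
  v1 = b.a.(0 + 0 + 0) → --b--▸ v2
  v2 = a.(0 + 0 + 0) → --a--▸ v3
  v3 = 0 + 0 + 0 → ∅
Coarsest stable partition (strong bisimilarity classes):
  B0 = {u0, v0}
  B1 = {u1, v1}
  B2 = {u2, v2}
  B3 = {u3, v3}
u0 ∈ B0, v0 ∈ B0 → same block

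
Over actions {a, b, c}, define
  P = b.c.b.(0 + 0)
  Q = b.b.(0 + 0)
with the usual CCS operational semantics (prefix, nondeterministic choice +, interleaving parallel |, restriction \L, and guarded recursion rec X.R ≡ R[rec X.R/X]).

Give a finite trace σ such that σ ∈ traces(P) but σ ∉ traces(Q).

LTS(P): 4 reachable states
  u0 = b.c.b.(0 + 0) | =b=> u1
  u1 = c.b.(0 + 0) | =c=> u2
  u2 = b.(0 + 0) | =b=> u3
  u3 = 0 + 0 | (no moves)
LTS(Q): 3 reachable states
  v0 = b.b.(0 + 0) | =b=> v1
  v1 = b.(0 + 0) | =b=> v2
  v2 = 0 + 0 | (no moves)
Executing bc from P (initial set {u0}):
  after b @ step 1: {u1}
  after c @ step 2: {u2}
  ✓ P
Executing bc from Q (initial set {v0}):
  after b @ step 1: {v1}
  after c @ step 2: no successor for Q

bc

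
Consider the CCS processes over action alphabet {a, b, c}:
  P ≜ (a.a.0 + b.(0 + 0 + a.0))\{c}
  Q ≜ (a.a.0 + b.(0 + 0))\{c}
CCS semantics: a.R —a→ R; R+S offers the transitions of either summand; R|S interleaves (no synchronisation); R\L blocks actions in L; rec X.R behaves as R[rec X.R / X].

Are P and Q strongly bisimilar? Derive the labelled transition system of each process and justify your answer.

Reachable graph of P (4 states):
  m0 = (a.a.0 + b.(0 + 0 + a.0))\{c} | ··a··> m1, ··b··> m2
  m1 = (a.0)\{c} | ··a··> m3
  m2 = (0 + 0 + a.0)\{c} | ··a··> m3
  m3 = 0\{c} | deadlocked
Reachable graph of Q (4 states):
  n0 = (a.a.0 + b.(0 + 0))\{c} | ··a··> n1, ··b··> n2
  n1 = (a.0)\{c} | ··a··> n3
  n2 = (0 + 0)\{c} | deadlocked
  n3 = 0\{c} | deadlocked
Bisimilarity quotient blocks:
  B0 = {m0}
  B1 = {m1, m2, n1}
  B2 = {m3, n2, n3}
  B3 = {n0}
m0 ∈ B0, n0 ∈ B3 → different blocks

NO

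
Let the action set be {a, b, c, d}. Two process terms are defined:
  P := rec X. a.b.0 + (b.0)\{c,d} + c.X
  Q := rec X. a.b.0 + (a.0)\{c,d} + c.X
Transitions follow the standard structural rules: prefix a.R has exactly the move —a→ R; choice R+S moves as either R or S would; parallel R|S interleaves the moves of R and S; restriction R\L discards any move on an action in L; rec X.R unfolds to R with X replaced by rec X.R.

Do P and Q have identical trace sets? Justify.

P's transition system — 4 states:
  p0 = rec X. a.b.0 + (b.0)\{c,d} + c.X :: —a→ p1, —b→ p2, —c→ p0
  p1 = b.0 :: —b→ p3
  p2 = 0\{c,d} :: (no moves)
  p3 = 0 :: (no moves)
Q's transition system — 4 states:
  q0 = rec X. a.b.0 + (a.0)\{c,d} + c.X :: —a→ q1, —a→ q2, —c→ q0
  q1 = 0\{c,d} :: (no moves)
  q2 = b.0 :: —b→ q3
  q3 = 0 :: (no moves)
Trace ⟨b⟩ through P, begin at {p0}:
  [1] b ⇒ {p2}
  — P admits the full trace.
Trace ⟨b⟩ through Q, begin at {q0}:
  [1] b ⇒ ∅ (Q stuck)

trace-distinct — witness ⟨b⟩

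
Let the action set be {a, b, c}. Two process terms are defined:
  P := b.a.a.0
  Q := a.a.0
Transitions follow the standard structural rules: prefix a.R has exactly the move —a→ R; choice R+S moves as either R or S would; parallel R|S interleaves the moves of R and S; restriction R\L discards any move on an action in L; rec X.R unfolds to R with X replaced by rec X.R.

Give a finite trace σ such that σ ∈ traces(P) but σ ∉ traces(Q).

b

LTS(P): 4 reachable states
  s0 = b.a.a.0 → =b=> s1
  s1 = a.a.0 → =a=> s2
  s2 = a.0 → =a=> s3
  s3 = 0 → ·
LTS(Q): 3 reachable states
  t0 = a.a.0 → =a=> t1
  t1 = a.0 → =a=> t2
  t2 = 0 → ·
Run σ = ⟨b⟩ on P: start {s0}
  after b @ step 1: {s1}
  P completes σ.
Run σ = ⟨b⟩ on Q: start {t0}
  after b @ step 1: ∅  — Q cannot continue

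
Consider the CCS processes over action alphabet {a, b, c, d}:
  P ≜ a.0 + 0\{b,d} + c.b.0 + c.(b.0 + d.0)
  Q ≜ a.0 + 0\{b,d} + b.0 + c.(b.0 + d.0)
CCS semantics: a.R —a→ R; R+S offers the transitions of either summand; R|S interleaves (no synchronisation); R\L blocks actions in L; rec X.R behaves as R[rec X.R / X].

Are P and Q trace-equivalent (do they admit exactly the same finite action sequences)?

P's transition system — 4 states:
  s0 = a.0 + 0\{b,d} + c.b.0 + c.(b.0 + d.0) ⊢ --a--▸ s1, --c--▸ s2, --c--▸ s3
  s1 = 0 ⊢ ∅
  s2 = b.0 ⊢ --b--▸ s1
  s3 = b.0 + d.0 ⊢ --b--▸ s1, --d--▸ s1
Q's transition system — 3 states:
  t0 = a.0 + 0\{b,d} + b.0 + c.(b.0 + d.0) ⊢ --a--▸ t1, --b--▸ t1, --c--▸ t2
  t1 = 0 ⊢ ∅
  t2 = b.0 + d.0 ⊢ --b--▸ t1, --d--▸ t1
Executing b from Q (initial set {t0}):
  step 1 (b): {t1}
  — Q admits the full trace.
Executing b from P (initial set {s0}):
  step 1 (b): no successor for P

NO — witness ⟨b⟩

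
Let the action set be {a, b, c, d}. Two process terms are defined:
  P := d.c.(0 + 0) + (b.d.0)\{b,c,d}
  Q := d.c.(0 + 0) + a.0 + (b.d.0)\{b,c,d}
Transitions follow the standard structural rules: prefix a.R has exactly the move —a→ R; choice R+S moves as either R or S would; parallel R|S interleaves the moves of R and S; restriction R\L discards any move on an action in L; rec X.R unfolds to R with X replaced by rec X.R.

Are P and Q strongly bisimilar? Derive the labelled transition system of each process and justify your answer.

NO

Reachable graph of P (3 states):
  m0 = d.c.(0 + 0) + (b.d.0)\{b,c,d} → =d=> m1
  m1 = c.(0 + 0) → =c=> m2
  m2 = 0 + 0 → deadlocked
Reachable graph of Q (4 states):
  n0 = d.c.(0 + 0) + a.0 + (b.d.0)\{b,c,d} → =a=> n1, =d=> n2
  n1 = 0 → deadlocked
  n2 = c.(0 + 0) → =c=> n3
  n3 = 0 + 0 → deadlocked
Bisimilarity quotient blocks:
  B0 = {m0}
  B1 = {m1, n2}
  B2 = {m2, n1, n3}
  B3 = {n0}
m0 ∈ B0, n0 ∈ B3 → different blocks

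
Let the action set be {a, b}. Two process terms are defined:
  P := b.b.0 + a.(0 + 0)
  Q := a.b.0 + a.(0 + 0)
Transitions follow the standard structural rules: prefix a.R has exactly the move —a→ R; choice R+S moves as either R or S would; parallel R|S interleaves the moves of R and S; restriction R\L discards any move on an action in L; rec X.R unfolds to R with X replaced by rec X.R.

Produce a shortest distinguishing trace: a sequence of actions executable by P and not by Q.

b

P's transition system — 4 states:
  u0 = b.b.0 + a.(0 + 0) has moves =a=> u1, =b=> u2
  u1 = 0 + 0 has moves stopped
  u2 = b.0 has moves =b=> u3
  u3 = 0 has moves stopped
Q's transition system — 4 states:
  v0 = a.b.0 + a.(0 + 0) has moves =a=> v1, =a=> v2
  v1 = 0 + 0 has moves stopped
  v2 = b.0 has moves =b=> v3
  v3 = 0 has moves stopped
Trace ⟨b⟩ through P, begin at {u0}:
  [1] b ⇒ {u2}
  P completes σ.
Trace ⟨b⟩ through Q, begin at {v0}:
  [1] b ⇒ ∅  — Q cannot continue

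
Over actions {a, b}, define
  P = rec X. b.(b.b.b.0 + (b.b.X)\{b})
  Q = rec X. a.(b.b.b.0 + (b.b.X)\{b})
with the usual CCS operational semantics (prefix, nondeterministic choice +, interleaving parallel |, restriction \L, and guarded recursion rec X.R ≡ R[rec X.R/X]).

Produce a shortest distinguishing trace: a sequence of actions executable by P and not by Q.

b

LTS(P): 5 reachable states
  m0 = rec X. b.(b.b.b.0 + (b.b.X)\{b}) :: ··b··> m1
  m1 = b.b.b.0 + (b.b.(rec X. b.(b.b.b.0 + (b.b.X)\{b})))\{b} :: ··b··> m2
  m2 = b.b.0 :: ··b··> m3
  m3 = b.0 :: ··b··> m4
  m4 = 0 :: deadlocked
LTS(Q): 5 reachable states
  n0 = rec X. a.(b.b.b.0 + (b.b.X)\{b}) :: ··a··> n1
  n1 = b.b.b.0 + (b.b.(rec X. a.(b.b.b.0 + (b.b.X)\{b})))\{b} :: ··b··> n2
  n2 = b.b.0 :: ··b··> n3
  n3 = b.0 :: ··b··> n4
  n4 = 0 :: deadlocked
Executing b from P (initial set {m0}):
  step 1 (b): {m1}
  P completes σ.
Executing b from Q (initial set {n0}):
  step 1 (b): ∅ (Q stuck)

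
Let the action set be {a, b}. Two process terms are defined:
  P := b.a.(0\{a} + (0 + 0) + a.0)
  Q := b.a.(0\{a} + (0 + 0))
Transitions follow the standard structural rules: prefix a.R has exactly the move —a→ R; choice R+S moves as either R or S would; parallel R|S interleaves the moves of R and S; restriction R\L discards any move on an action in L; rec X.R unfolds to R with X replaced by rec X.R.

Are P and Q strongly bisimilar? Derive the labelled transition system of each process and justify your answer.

NO

P's transition system — 4 states:
  p0 = b.a.(0\{a} + (0 + 0) + a.0) :: =b=> p1
  p1 = a.(0\{a} + (0 + 0) + a.0) :: =a=> p2
  p2 = 0\{a} + (0 + 0) + a.0 :: =a=> p3
  p3 = 0 :: ∅
Q's transition system — 3 states:
  q0 = b.a.(0\{a} + (0 + 0)) :: =b=> q1
  q1 = a.(0\{a} + (0 + 0)) :: =a=> q2
  q2 = 0\{a} + (0 + 0) :: ∅
Coarsest stable partition (strong bisimilarity classes):
  B0 = {p0}
  B1 = {p1}
  B2 = {p2, q1}
  B3 = {p3, q2}
  B4 = {q0}
p0 ∈ B0, q0 ∈ B4 → different blocks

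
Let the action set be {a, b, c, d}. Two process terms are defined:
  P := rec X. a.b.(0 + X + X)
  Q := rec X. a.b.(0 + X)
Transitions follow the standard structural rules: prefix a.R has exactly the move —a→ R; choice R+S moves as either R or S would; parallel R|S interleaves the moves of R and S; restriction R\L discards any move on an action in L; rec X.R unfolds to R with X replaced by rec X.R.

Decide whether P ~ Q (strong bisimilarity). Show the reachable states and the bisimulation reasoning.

P ~ Q

P's transition system — 3 states:
  p0 = rec X. a.b.(0 + X + X) | -a-> p1
  p1 = b.(0 + (rec X. a.b.(0 + X + X)) + (rec X. a.b.(0 + X + X))) | -b-> p2
  p2 = 0 + (rec X. a.b.(0 + X + X)) + (rec X. a.b.(0 + X + X)) | -a-> p1
Q's transition system — 3 states:
  q0 = rec X. a.b.(0 + X) | -a-> q1
  q1 = b.(0 + (rec X. a.b.(0 + X))) | -b-> q2
  q2 = 0 + (rec X. a.b.(0 + X)) | -a-> q1
Partition-refinement fixed point:
  B0 = {p0, p2, q0, q2}
  B1 = {p1, q1}
p0 ∈ B0, q0 ∈ B0 → same block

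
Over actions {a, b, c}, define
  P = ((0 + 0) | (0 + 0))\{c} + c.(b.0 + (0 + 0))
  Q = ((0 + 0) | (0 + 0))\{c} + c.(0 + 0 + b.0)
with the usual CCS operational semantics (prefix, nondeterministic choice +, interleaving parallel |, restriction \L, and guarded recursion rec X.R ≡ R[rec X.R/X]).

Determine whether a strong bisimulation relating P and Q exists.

LTS(P): 3 reachable states
  m0 = ((0 + 0) | (0 + 0))\{c} + c.(b.0 + (0 + 0)) | --c--▸ m1
  m1 = b.0 + (0 + 0) | --b--▸ m2
  m2 = 0 | ·
LTS(Q): 3 reachable states
  n0 = ((0 + 0) | (0 + 0))\{c} + c.(0 + 0 + b.0) | --c--▸ n1
  n1 = 0 + 0 + b.0 | --b--▸ n2
  n2 = 0 | ·
Bisimilarity quotient blocks:
  B0 = {m0, n0}
  B1 = {m1, n1}
  B2 = {m2, n2}
m0 ∈ B0, n0 ∈ B0 → same block

YES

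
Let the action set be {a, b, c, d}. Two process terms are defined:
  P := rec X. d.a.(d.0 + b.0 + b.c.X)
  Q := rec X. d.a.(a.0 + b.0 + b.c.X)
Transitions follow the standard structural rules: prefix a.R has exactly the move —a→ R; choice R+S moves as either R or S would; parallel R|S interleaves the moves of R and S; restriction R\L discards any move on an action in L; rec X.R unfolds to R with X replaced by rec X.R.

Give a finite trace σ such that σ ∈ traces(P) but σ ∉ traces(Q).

dad

Reachable graph of P (5 states):
  p0 = rec X. d.a.(d.0 + b.0 + b.c.X) :: ··d··> p1
  p1 = a.(d.0 + b.0 + b.c.(rec X. d.a.(d.0 + b.0 + b.c.X))) :: ··a··> p2
  p2 = d.0 + b.0 + b.c.(rec X. d.a.(d.0 + b.0 + b.c.X)) :: ··b··> p3, ··b··> p4, ··d··> p3
  p3 = 0 :: ·
  p4 = c.(rec X. d.a.(d.0 + b.0 + b.c.X)) :: ··c··> p0
Reachable graph of Q (5 states):
  q0 = rec X. d.a.(a.0 + b.0 + b.c.X) :: ··d··> q1
  q1 = a.(a.0 + b.0 + b.c.(rec X. d.a.(a.0 + b.0 + b.c.X))) :: ··a··> q2
  q2 = a.0 + b.0 + b.c.(rec X. d.a.(a.0 + b.0 + b.c.X)) :: ··a··> q3, ··b··> q3, ··b··> q4
  q3 = 0 :: ·
  q4 = c.(rec X. d.a.(a.0 + b.0 + b.c.X)) :: ··c··> q0
Executing dad from P (initial set {p0}):
  after d @ step 1: {p1}
  after a @ step 2: {p2}
  after d @ step 3: {p3}
  P completes σ.
Executing dad from Q (initial set {q0}):
  after d @ step 1: {q1}
  after a @ step 2: {q2}
  after d @ step 3: no successor for Q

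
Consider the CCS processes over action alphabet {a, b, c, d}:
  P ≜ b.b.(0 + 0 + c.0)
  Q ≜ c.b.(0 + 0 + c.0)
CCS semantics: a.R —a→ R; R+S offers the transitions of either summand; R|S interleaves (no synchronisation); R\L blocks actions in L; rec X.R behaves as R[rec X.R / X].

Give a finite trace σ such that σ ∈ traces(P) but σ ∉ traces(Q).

P's transition system — 4 states:
  s0 = b.b.(0 + 0 + c.0) :: -b-> s1
  s1 = b.(0 + 0 + c.0) :: -b-> s2
  s2 = 0 + 0 + c.0 :: -c-> s3
  s3 = 0 :: (no moves)
Q's transition system — 4 states:
  t0 = c.b.(0 + 0 + c.0) :: -c-> t1
  t1 = b.(0 + 0 + c.0) :: -b-> t2
  t2 = 0 + 0 + c.0 :: -c-> t3
  t3 = 0 :: (no moves)
Executing b from P (initial set {s0}):
  step 1 (b): {s1}
  — P admits the full trace.
Executing b from Q (initial set {t0}):
  step 1 (b): ∅  — Q cannot continue

b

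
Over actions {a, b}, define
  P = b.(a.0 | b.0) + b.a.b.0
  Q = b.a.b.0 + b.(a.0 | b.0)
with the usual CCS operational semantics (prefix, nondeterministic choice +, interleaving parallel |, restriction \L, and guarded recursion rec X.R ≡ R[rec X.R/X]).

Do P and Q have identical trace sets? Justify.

P's transition system — 8 states:
  m0 = b.(a.0 | b.0) + b.a.b.0 has moves -b-> m1, -b-> m2
  m1 = a.0 | b.0 has moves -a-> m3, -b-> m4
  m2 = a.b.0 has moves -a-> m5
  m3 = 0 | b.0 has moves -b-> m6
  m4 = a.0 | 0 has moves -a-> m6
  m5 = b.0 has moves -b-> m7
  m6 = 0 | 0 has moves ∅
  m7 = 0 has moves ∅
Q's transition system — 8 states:
  n0 = b.a.b.0 + b.(a.0 | b.0) has moves -b-> n1, -b-> n2
  n1 = a.0 | b.0 has moves -a-> n3, -b-> n4
  n2 = a.b.0 has moves -a-> n5
  n3 = 0 | b.0 has moves -b-> n6
  n4 = a.0 | 0 has moves -a-> n6
  n5 = b.0 has moves -b-> n7
  n6 = 0 | 0 has moves ∅
  n7 = 0 has moves ∅
Coarsest stable partition (strong bisimilarity classes):
  B0 = {m0, n0}
  B1 = {m2, n2}
  B2 = {m3, m5, n3, n5}
  B3 = {m6, m7, n6, n7}
  B4 = {m1, n1}
  B5 = {m4, n4}
m0 ∈ B0, n0 ∈ B0 → same block
Bisimilar ⇒ trace-equivalent.

trace-equivalent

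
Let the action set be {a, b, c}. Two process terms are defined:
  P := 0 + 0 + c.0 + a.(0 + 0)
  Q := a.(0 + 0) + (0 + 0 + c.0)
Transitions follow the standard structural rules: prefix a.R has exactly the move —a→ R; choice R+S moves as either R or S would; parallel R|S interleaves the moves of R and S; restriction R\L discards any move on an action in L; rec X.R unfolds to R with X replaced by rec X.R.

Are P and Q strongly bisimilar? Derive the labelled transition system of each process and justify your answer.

bisimilar

Reachable graph of P (3 states):
  s0 = 0 + 0 + c.0 + a.(0 + 0) :: ··a··> s1, ··c··> s2
  s1 = 0 + 0 :: ·
  s2 = 0 :: ·
Reachable graph of Q (3 states):
  t0 = a.(0 + 0) + (0 + 0 + c.0) :: ··a··> t1, ··c··> t2
  t1 = 0 + 0 :: ·
  t2 = 0 :: ·
Bisimilarity quotient blocks:
  B0 = {s0, t0}
  B1 = {s1, s2, t1, t2}
s0 ∈ B0, t0 ∈ B0 → same block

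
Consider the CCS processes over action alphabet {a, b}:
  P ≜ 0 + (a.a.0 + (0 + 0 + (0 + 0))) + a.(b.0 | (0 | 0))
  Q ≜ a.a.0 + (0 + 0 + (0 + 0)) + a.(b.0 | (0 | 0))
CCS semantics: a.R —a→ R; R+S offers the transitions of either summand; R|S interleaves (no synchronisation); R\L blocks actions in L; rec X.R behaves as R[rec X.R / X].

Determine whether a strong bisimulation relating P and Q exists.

P ~ Q

Reachable graph of P (5 states):
  u0 = 0 + (a.a.0 + (0 + 0 + (0 + 0))) + a.(b.0 | (0 | 0)) ⊢ -a-> u1, -a-> u2
  u1 = a.0 ⊢ -a-> u3
  u2 = b.0 | (0 | 0) ⊢ -b-> u4
  u3 = 0 ⊢ stopped
  u4 = 0 | (0 | 0) ⊢ stopped
Reachable graph of Q (5 states):
  v0 = a.a.0 + (0 + 0 + (0 + 0)) + a.(b.0 | (0 | 0)) ⊢ -a-> v1, -a-> v2
  v1 = a.0 ⊢ -a-> v3
  v2 = b.0 | (0 | 0) ⊢ -b-> v4
  v3 = 0 ⊢ stopped
  v4 = 0 | (0 | 0) ⊢ stopped
Bisimilarity quotient blocks:
  B0 = {u0, v0}
  B1 = {u2, v2}
  B2 = {u3, u4, v3, v4}
  B3 = {u1, v1}
u0 ∈ B0, v0 ∈ B0 → same block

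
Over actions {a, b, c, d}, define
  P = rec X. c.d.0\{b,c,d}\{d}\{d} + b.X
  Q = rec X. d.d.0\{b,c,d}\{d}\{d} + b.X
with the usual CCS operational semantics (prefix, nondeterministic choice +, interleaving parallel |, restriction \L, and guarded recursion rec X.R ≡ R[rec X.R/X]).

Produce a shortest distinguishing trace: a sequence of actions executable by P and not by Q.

c

Reachable graph of P (3 states):
  u0 = rec X. c.d.0\{b,c,d}\{d}\{d} + b.X ⊢ —b→ u0, —c→ u1
  u1 = d.0\{b,c,d}\{d}\{d} ⊢ —d→ u2
  u2 = 0\{b,c,d}\{d}\{d} ⊢ deadlocked
Reachable graph of Q (3 states):
  v0 = rec X. d.d.0\{b,c,d}\{d}\{d} + b.X ⊢ —b→ v0, —d→ v1
  v1 = d.0\{b,c,d}\{d}\{d} ⊢ —d→ v2
  v2 = 0\{b,c,d}\{d}\{d} ⊢ deadlocked
Trace ⟨c⟩ through P, begin at {u0}:
  after c @ step 1: {u1}
  — P admits the full trace.
Trace ⟨c⟩ through Q, begin at {v0}:
  after c @ step 1: no successor for Q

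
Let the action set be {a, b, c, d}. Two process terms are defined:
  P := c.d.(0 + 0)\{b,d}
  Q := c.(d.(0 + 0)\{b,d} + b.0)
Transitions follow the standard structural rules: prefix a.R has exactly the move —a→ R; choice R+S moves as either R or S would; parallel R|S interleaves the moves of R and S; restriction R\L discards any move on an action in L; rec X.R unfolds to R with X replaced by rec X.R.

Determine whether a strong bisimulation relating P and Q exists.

not bisimilar

LTS(P): 3 reachable states
  m0 = c.d.(0 + 0)\{b,d} → -c-> m1
  m1 = d.(0 + 0)\{b,d} → -d-> m2
  m2 = (0 + 0)\{b,d} → (no moves)
LTS(Q): 4 reachable states
  n0 = c.(d.(0 + 0)\{b,d} + b.0) → -c-> n1
  n1 = d.(0 + 0)\{b,d} + b.0 → -b-> n2, -d-> n3
  n2 = 0 → (no moves)
  n3 = (0 + 0)\{b,d} → (no moves)
Coarsest stable partition (strong bisimilarity classes):
  B0 = {m0}
  B1 = {m1}
  B2 = {m2, n2, n3}
  B3 = {n0}
  B4 = {n1}
m0 ∈ B0, n0 ∈ B3 → different blocks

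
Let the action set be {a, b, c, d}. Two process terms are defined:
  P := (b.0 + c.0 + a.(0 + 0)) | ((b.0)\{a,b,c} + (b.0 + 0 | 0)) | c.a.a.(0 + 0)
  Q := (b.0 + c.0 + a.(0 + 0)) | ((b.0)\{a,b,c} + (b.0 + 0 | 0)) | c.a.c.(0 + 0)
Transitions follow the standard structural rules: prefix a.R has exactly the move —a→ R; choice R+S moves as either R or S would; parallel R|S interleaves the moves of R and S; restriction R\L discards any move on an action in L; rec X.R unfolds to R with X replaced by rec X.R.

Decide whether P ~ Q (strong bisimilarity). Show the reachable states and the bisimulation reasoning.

P's transition system — 24 states:
  m0 = (b.0 + c.0 + a.(0 + 0)) | ((b.0)\{a,b,c} + (b.0 + 0 | 0)) | c.a.a.(0 + 0) | -a-> m1, -b-> m2, -b-> m3, -c-> m3, -c-> m4
  m1 = (0 + 0) | ((b.0)\{a,b,c} + (b.0 + 0 | 0)) | c.a.a.(0 + 0) | -b-> m5, -c-> m6
  m2 = (b.0 + c.0 + a.(0 + 0)) | 0 | c.a.a.(0 + 0) | -a-> m5, -b-> m7, -c-> m7, -c-> m8
  m3 = 0 | ((b.0)\{a,b,c} + (b.0 + 0 | 0)) | c.a.a.(0 + 0) | -b-> m7, -c-> m9
  m4 = (b.0 + c.0 + a.(0 + 0)) | ((b.0)\{a,b,c} + (b.0 + 0 | 0)) | a.a.(0 + 0) | -a-> m10, -a-> m6, -b-> m8, -b-> m9, -c-> m9
  m5 = (0 + 0) | 0 | c.a.a.(0 + 0) | -c-> m11
  m6 = (0 + 0) | ((b.0)\{a,b,c} + (b.0 + 0 | 0)) | a.a.(0 + 0) | -a-> m12, -b-> m11
  m7 = 0 | 0 | c.a.a.(0 + 0) | -c-> m13
  m8 = (b.0 + c.0 + a.(0 + 0)) | 0 | a.a.(0 + 0) | -a-> m11, -a-> m14, -b-> m13, -c-> m13
  m9 = 0 | ((b.0)\{a,b,c} + (b.0 + 0 | 0)) | a.a.(0 + 0) | -a-> m15, -b-> m13
  m10 = (b.0 + c.0 + a.(0 + 0)) | ((b.0)\{a,b,c} + (b.0 + 0 | 0)) | a.(0 + 0) | -a-> m12, -a-> m16, -b-> m14, -b-> m15, -c-> m15
  m11 = (0 + 0) | 0 | a.a.(0 + 0) | -a-> m17
  m12 = (0 + 0) | ((b.0)\{a,b,c} + (b.0 + 0 | 0)) | a.(0 + 0) | -a-> m18, -b-> m17
  m13 = 0 | 0 | a.a.(0 + 0) | -a-> m19
  m14 = (b.0 + c.0 + a.(0 + 0)) | 0 | a.(0 + 0) | -a-> m17, -a-> m20, -b-> m19, -c-> m19
  m15 = 0 | ((b.0)\{a,b,c} + (b.0 + 0 | 0)) | a.(0 + 0) | -a-> m21, -b-> m19
  m16 = (b.0 + c.0 + a.(0 + 0)) | ((b.0)\{a,b,c} + (b.0 + 0 | 0)) | (0 + 0) | -a-> m18, -b-> m20, -b-> m21, -c-> m21
  m17 = (0 + 0) | 0 | a.(0 + 0) | -a-> m22
  m18 = (0 + 0) | ((b.0)\{a,b,c} + (b.0 + 0 | 0)) | (0 + 0) | -b-> m22
  m19 = 0 | 0 | a.(0 + 0) | -a-> m23
  m20 = (b.0 + c.0 + a.(0 + 0)) | 0 | (0 + 0) | -a-> m22, -b-> m23, -c-> m23
  m21 = 0 | ((b.0)\{a,b,c} + (b.0 + 0 | 0)) | (0 + 0) | -b-> m23
  m22 = (0 + 0) | 0 | (0 + 0) | (no moves)
  m23 = 0 | 0 | (0 + 0) | (no moves)
Q's transition system — 24 states:
  n0 = (b.0 + c.0 + a.(0 + 0)) | ((b.0)\{a,b,c} + (b.0 + 0 | 0)) | c.a.c.(0 + 0) | -a-> n1, -b-> n2, -b-> n3, -c-> n3, -c-> n4
  n1 = (0 + 0) | ((b.0)\{a,b,c} + (b.0 + 0 | 0)) | c.a.c.(0 + 0) | -b-> n5, -c-> n6
  n2 = (b.0 + c.0 + a.(0 + 0)) | 0 | c.a.c.(0 + 0) | -a-> n5, -b-> n7, -c-> n7, -c-> n8
  n3 = 0 | ((b.0)\{a,b,c} + (b.0 + 0 | 0)) | c.a.c.(0 + 0) | -b-> n7, -c-> n9
  n4 = (b.0 + c.0 + a.(0 + 0)) | ((b.0)\{a,b,c} + (b.0 + 0 | 0)) | a.c.(0 + 0) | -a-> n10, -a-> n6, -b-> n8, -b-> n9, -c-> n9
  n5 = (0 + 0) | 0 | c.a.c.(0 + 0) | -c-> n11
  n6 = (0 + 0) | ((b.0)\{a,b,c} + (b.0 + 0 | 0)) | a.c.(0 + 0) | -a-> n12, -b-> n11
  n7 = 0 | 0 | c.a.c.(0 + 0) | -c-> n13
  n8 = (b.0 + c.0 + a.(0 + 0)) | 0 | a.c.(0 + 0) | -a-> n11, -a-> n14, -b-> n13, -c-> n13
  n9 = 0 | ((b.0)\{a,b,c} + (b.0 + 0 | 0)) | a.c.(0 + 0) | -a-> n15, -b-> n13
  n10 = (b.0 + c.0 + a.(0 + 0)) | ((b.0)\{a,b,c} + (b.0 + 0 | 0)) | c.(0 + 0) | -a-> n12, -b-> n14, -b-> n15, -c-> n15, -c-> n16
  n11 = (0 + 0) | 0 | a.c.(0 + 0) | -a-> n17
  n12 = (0 + 0) | ((b.0)\{a,b,c} + (b.0 + 0 | 0)) | c.(0 + 0) | -b-> n17, -c-> n18
  n13 = 0 | 0 | a.c.(0 + 0) | -a-> n19
  n14 = (b.0 + c.0 + a.(0 + 0)) | 0 | c.(0 + 0) | -a-> n17, -b-> n19, -c-> n19, -c-> n20
  n15 = 0 | ((b.0)\{a,b,c} + (b.0 + 0 | 0)) | c.(0 + 0) | -b-> n19, -c-> n21
  n16 = (b.0 + c.0 + a.(0 + 0)) | ((b.0)\{a,b,c} + (b.0 + 0 | 0)) | (0 + 0) | -a-> n18, -b-> n20, -b-> n21, -c-> n21
  n17 = (0 + 0) | 0 | c.(0 + 0) | -c-> n22
  n18 = (0 + 0) | ((b.0)\{a,b,c} + (b.0 + 0 | 0)) | (0 + 0) | -b-> n22
  n19 = 0 | 0 | c.(0 + 0) | -c-> n23
  n20 = (b.0 + c.0 + a.(0 + 0)) | 0 | (0 + 0) | -a-> n22, -b-> n23, -c-> n23
  n21 = 0 | ((b.0)\{a,b,c} + (b.0 + 0 | 0)) | (0 + 0) | -b-> n23
  n22 = (0 + 0) | 0 | (0 + 0) | (no moves)
  n23 = 0 | 0 | (0 + 0) | (no moves)
Coarsest stable partition (strong bisimilarity classes):
  B0 = {m0}
  B1 = {m4}
  B2 = {m10}
  B3 = {m12, m15}
  B4 = {m17, m19}
  B5 = {m22, m23, n22, n23}
  B6 = {m18, m21, n18, n21}
  B7 = {m14}
  B8 = {m20, n20}
  B9 = {m16, n16}
  B10 = {m8}
  B11 = {m11, m13}
  B12 = {m6, m9}
  B13 = {m1, m3}
  B14 = {m5, m7}
  B15 = {m2}
  B16 = {n0}
  B17 = {n4}
  B18 = {n6, n9}
  B19 = {n11, n13}
  B20 = {n17, n19}
  B21 = {n12, n15}
  B22 = {n8}
  B23 = {n14}
  B24 = {n10}
  B25 = {n1, n3}
  B26 = {n5, n7}
  B27 = {n2}
m0 ∈ B0, n0 ∈ B16 → different blocks

NO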